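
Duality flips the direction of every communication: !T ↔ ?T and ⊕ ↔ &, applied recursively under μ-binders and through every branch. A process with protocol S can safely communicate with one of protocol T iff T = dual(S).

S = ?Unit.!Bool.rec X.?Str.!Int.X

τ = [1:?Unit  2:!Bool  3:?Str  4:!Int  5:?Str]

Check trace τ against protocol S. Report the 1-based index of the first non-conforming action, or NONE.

NONE

step 1: ?Unit  match  residual = !Bool.rec X.…
step 2: !Bool  match  residual = rec X.…
step 3: ?Str  match  residual = !Int.rec X.…
step 4: !Int  match  residual = rec X.…
step 5: ?Str  match  residual = !Int.rec X.…
trace exhausted — no violation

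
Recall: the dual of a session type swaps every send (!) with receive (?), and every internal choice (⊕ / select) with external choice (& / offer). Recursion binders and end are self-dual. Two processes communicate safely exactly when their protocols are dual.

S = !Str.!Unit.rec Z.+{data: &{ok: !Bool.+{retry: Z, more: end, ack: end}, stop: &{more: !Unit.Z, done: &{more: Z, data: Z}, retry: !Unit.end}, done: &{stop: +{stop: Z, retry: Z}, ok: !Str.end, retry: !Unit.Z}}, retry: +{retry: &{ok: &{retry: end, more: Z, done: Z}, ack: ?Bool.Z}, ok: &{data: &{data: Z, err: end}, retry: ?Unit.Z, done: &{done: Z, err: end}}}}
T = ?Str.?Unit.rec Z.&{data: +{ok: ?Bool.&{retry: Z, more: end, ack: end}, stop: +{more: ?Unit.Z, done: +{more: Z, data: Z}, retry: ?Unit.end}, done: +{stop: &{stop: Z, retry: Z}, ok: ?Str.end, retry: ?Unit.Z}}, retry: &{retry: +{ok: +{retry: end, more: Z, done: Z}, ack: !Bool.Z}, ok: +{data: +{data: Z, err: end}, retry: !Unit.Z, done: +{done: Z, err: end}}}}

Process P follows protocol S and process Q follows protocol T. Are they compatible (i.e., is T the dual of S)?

!Str ‖ ?Str  match
  !Unit ‖ ?Unit  match
    rec Z ‖ rec Z  match (rec unchanged)
      +{data,retry} ‖ &{data,retry}  match same labels
        [data]
          &{ok,stop,done} ‖ +{ok,stop,done}  match same labels
            [ok]
              !Bool ‖ ?Bool  match
                +{retry,more,ack} ‖ &{retry,more,ack}  match same labels
                  [retry]
                    Z ‖ Z  match
                  [more]
                    end ‖ end  match
                  [ack]
                    end ‖ end  match
            [stop]
              &{more,done,retry} ‖ +{more,done,retry}  match same labels
                [more]
                  !Unit ‖ ?Unit  match
                    Z ‖ Z  match
                [done]
                  &{more,data} ‖ +{more,data}  match same labels
                    [more]
                      Z ‖ Z  match
                    [data]
                      Z ‖ Z  match
                [retry]
                  !Unit ‖ ?Unit  match
                    end ‖ end  match
            [done]
              &{stop,ok,retry} ‖ +{stop,ok,retry}  match same labels
                [stop]
                  +{stop,retry} ‖ &{stop,retry}  match same labels
                    [stop]
                      Z ‖ Z  match
                    [retry]
                      Z ‖ Z  match
                [ok]
                  !Str ‖ ?Str  match
                    end ‖ end  match
                [retry]
                  !Unit ‖ ?Unit  match
                    Z ‖ Z  match
        [retry]
          +{retry,ok} ‖ &{retry,ok}  match same labels
            [retry]
              &{ok,ack} ‖ +{ok,ack}  match same labels
                [ok]
                  &{retry,more,done} ‖ +{retry,more,done}  match same labels
                    [retry]
                      end ‖ end  match
                    [more]
                      Z ‖ Z  match
                    [done]
                      Z ‖ Z  match
                [ack]
                  ?Bool ‖ !Bool  match
                    Z ‖ Z  match
            [ok]
              &{data,retry,done} ‖ +{data,retry,done}  match same labels
                [data]
                  &{data,err} ‖ +{data,err}  match same labels
                    [data]
                      Z ‖ Z  match
                    [err]
                      end ‖ end  match
                [retry]
                  ?Unit ‖ !Unit  match
                    Z ‖ Z  match
                [done]
                  &{done,err} ‖ +{done,err}  match same labels
                    [done]
                      Z ‖ Z  match
                    [err]
                      end ‖ end  match

YES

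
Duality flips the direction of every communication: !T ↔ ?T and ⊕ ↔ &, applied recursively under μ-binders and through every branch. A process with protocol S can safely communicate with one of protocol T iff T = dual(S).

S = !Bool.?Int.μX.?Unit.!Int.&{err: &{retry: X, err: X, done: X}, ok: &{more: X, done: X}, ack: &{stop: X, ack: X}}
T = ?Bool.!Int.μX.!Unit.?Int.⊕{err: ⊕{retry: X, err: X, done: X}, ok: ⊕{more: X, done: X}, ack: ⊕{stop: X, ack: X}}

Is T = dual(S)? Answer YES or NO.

YES

!Bool | ?Bool  ✓
  ?Int | !Int  ✓
    μX | μX  ✓ (rec unchanged)
      ?Unit | !Unit  ✓
        !Int | ?Int  ✓
          &{err,ok,ack} | ⊕{err,ok,ack}  ✓ same labels
            case err:
              &{retry,err,done} | ⊕{retry,err,done}  ✓ same labels
                case retry:
                  X | X  ✓
                case err:
                  X | X  ✓
                case done:
                  X | X  ✓
            case ok:
              &{more,done} | ⊕{more,done}  ✓ same labels
                case more:
                  X | X  ✓
                case done:
                  X | X  ✓
            case ack:
              &{stop,ack} | ⊕{stop,ack}  ✓ same labels
                case stop:
                  X | X  ✓
                case ack:
                  X | X  ✓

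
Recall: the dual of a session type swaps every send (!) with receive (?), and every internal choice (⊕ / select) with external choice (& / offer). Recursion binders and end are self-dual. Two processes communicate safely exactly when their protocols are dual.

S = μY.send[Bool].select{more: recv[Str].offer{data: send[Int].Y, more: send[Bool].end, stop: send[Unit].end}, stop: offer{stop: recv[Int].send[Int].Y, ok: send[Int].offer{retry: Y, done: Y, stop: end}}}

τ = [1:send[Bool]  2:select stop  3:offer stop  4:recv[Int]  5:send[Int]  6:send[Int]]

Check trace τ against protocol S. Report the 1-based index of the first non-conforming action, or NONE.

[1] send[Bool]  ✓  residual = select{more: recv[Str].offer{data: send[Int].μY.…, more: send[Bool].end, stop: send[Unit].end}, stop: offer{stop: recv[Int].send[Int].μY.…, ok: send[Int].offer{retry: μY.…, done: μY.…, stop: end}}}
[2] select stop  ✓  residual = offer{stop: recv[Int].send[Int].μY.…, ok: send[Int].offer{retry: μY.…, done: μY.…, stop: end}}
[3] offer stop  ✓  residual = recv[Int].send[Int].μY.…
[4] recv[Int]  ✓  residual = send[Int].μY.…
[5] send[Int]  ✓  residual = μY.…
[6] got send[Int], protocol expects send[Bool]  ✗

6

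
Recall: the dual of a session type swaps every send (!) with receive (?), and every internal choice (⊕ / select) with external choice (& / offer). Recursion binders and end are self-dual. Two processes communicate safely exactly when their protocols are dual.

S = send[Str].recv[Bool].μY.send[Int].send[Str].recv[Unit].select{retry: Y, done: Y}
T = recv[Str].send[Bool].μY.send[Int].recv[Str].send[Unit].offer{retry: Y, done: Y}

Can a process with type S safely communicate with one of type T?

send[Str] | recv[Str]  ✓
  recv[Bool] | send[Bool]  ✓
    μY | μY  ✓ (rec unchanged)
      send[Int] | send[Int]  ✗ same direction on both sides — not dual

NO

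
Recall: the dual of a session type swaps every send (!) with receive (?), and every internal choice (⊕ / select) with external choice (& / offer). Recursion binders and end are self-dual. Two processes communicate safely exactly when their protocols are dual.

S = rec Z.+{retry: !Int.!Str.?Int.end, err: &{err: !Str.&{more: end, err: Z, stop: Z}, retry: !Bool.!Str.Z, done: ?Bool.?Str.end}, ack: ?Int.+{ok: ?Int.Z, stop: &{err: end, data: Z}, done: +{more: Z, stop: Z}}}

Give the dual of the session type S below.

rec Z = rec Z  (rec unchanged)
  +{retry,err,ack} = &{retry,err,ack}  (select→offer)
    • retry:
      !Int = ?Int
        !Str = ?Str
          ?Int = !Int
            end self-dual
    • err:
      &{err,retry,done} = +{err,retry,done}  (offer→select)
        • err:
          !Str = ?Str
            &{more,err,stop} = +{more,err,stop}  (offer→select)
              • more:
                end self-dual
              • err:
                Z self-dual
              • stop:
                Z self-dual
        • retry:
          !Bool = ?Bool
            !Str = ?Str
              Z self-dual
        • done:
          ?Bool = !Bool
            ?Str = !Str
              end self-dual
    • ack:
      ?Int = !Int
        +{ok,stop,done} = &{ok,stop,done}  (select→offer)
          • ok:
            ?Int = !Int
              Z self-dual
          • stop:
            &{err,data} = +{err,data}  (offer→select)
              • err:
                end self-dual
              • data:
                Z self-dual
          • done:
            +{more,stop} = &{more,stop}  (select→offer)
              • more:
                Z self-dual
              • stop:
                Z self-dual

rec Z.&{retry: ?Int.?Str.!Int.end, err: +{err: ?Str.+{more: end, err: Z, stop: Z}, retry: ?Bool.?Str.Z, done: !Bool.!Str.end}, ack: !Int.&{ok: !Int.Z, stop: +{err: end, data: Z}, done: &{more: Z, stop: Z}}}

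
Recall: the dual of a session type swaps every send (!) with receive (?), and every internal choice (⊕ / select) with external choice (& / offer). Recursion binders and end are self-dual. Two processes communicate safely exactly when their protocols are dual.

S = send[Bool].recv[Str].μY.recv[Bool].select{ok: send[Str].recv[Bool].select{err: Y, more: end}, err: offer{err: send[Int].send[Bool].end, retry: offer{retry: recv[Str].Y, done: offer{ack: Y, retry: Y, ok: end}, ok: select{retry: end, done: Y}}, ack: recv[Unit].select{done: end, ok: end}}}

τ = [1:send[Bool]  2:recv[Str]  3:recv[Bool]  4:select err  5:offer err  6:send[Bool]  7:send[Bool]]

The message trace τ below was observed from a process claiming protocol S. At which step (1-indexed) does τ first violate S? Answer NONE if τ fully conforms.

6

[1] send[Bool]  ok  state: recv[Str].μY.…
[2] recv[Str]  ok  state: μY.…
[3] recv[Bool]  ok  state: select{ok: send[Str].recv[Bool].select{err: μY.…, more: end}, err: offer{err: send[Int].send[Bool].end, retry: offer{retry: recv[Str].μY.…, done: offer{ack: μY.…, retry: μY.…, ok: end}, ok: select{retry: end, done: μY.…}}, ack: recv[Unit].select{done: end, ok: end}}}
[4] select err  ok  state: offer{err: send[Int].send[Bool].end, retry: offer{retry: recv[Str].μY.…, done: offer{ack: μY.…, retry: μY.…, ok: end}, ok: select{retry: end, done: μY.…}}, ack: recv[Unit].select{done: end, ok: end}}
[5] offer err  ok  state: send[Int].send[Bool].end
[6] got send[Bool], protocol expects send[Int]  ✗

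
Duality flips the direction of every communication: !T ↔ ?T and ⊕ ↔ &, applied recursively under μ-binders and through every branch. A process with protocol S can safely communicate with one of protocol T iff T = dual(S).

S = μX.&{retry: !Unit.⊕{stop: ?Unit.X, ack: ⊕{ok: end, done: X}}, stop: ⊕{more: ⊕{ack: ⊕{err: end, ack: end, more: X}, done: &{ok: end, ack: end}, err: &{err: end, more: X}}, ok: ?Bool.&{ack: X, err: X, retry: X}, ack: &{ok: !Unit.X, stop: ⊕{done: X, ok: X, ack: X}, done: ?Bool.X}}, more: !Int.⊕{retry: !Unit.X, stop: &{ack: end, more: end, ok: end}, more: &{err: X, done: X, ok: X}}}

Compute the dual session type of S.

μX ↦ μX  (μ self-dual)
  &{retry,stop,more} ↦ ⊕{retry,stop,more}  (external→internal)
    • retry:
      !Unit ↦ ?Unit
        ⊕{stop,ack} ↦ &{stop,ack}  (internal→external)
          • stop:
            ?Unit ↦ !Unit
              X self-dual
          • ack:
            ⊕{ok,done} ↦ &{ok,done}  (internal→external)
              • ok:
                end self-dual
              • done:
                X self-dual
    • stop:
      ⊕{more,ok,ack} ↦ &{more,ok,ack}  (internal→external)
        • more:
          ⊕{ack,done,err} ↦ &{ack,done,err}  (internal→external)
            • ack:
              ⊕{err,ack,more} ↦ &{err,ack,more}  (internal→external)
                • err:
                  end self-dual
                • ack:
                  end self-dual
                • more:
                  X self-dual
            • done:
              &{ok,ack} ↦ ⊕{ok,ack}  (external→internal)
                • ok:
                  end self-dual
                • ack:
                  end self-dual
            • err:
              &{err,more} ↦ ⊕{err,more}  (external→internal)
                • err:
                  end self-dual
                • more:
                  X self-dual
        • ok:
          ?Bool ↦ !Bool
            &{ack,err,retry} ↦ ⊕{ack,err,retry}  (external→internal)
              • ack:
                X self-dual
              • err:
                X self-dual
              • retry:
                X self-dual
        • ack:
          &{ok,stop,done} ↦ ⊕{ok,stop,done}  (external→internal)
            • ok:
              !Unit ↦ ?Unit
                X self-dual
            • stop:
              ⊕{done,ok,ack} ↦ &{done,ok,ack}  (internal→external)
                • done:
                  X self-dual
                • ok:
                  X self-dual
                • ack:
                  X self-dual
            • done:
              ?Bool ↦ !Bool
                X self-dual
    • more:
      !Int ↦ ?Int
        ⊕{retry,stop,more} ↦ &{retry,stop,more}  (internal→external)
          • retry:
            !Unit ↦ ?Unit
              X self-dual
          • stop:
            &{ack,more,ok} ↦ ⊕{ack,more,ok}  (external→internal)
              • ack:
                end self-dual
              • more:
                end self-dual
              • ok:
                end self-dual
          • more:
            &{err,done,ok} ↦ ⊕{err,done,ok}  (external→internal)
              • err:
                X self-dual
              • done:
                X self-dual
              • ok:
                X self-dual

μX.⊕{retry: ?Unit.&{stop: !Unit.X, ack: &{ok: end, done: X}}, stop: &{more: &{ack: &{err: end, ack: end, more: X}, done: ⊕{ok: end, ack: end}, err: ⊕{err: end, more: X}}, ok: !Bool.⊕{ack: X, err: X, retry: X}, ack: ⊕{ok: ?Unit.X, stop: &{done: X, ok: X, ack: X}, done: !Bool.X}}, more: ?Int.&{retry: ?Unit.X, stop: ⊕{ack: end, more: end, ok: end}, more: ⊕{err: X, done: X, ok: X}}}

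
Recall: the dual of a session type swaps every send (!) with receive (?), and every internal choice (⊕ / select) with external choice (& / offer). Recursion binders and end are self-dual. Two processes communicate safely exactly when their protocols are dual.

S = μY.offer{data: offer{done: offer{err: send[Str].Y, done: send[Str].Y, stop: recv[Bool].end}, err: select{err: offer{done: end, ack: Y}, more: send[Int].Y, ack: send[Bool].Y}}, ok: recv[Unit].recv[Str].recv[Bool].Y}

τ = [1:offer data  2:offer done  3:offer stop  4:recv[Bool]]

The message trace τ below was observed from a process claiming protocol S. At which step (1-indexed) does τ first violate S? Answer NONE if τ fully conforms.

[1] offer data  match  residual = offer{done: offer{err: send[Str].μY.…, done: send[Str].μY.…, stop: recv[Bool].end}, err: select{err: offer{done: end, ack: μY.…}, more: send[Int].μY.…, ack: send[Bool].μY.…}}
[2] offer done  match  residual = offer{err: send[Str].μY.…, done: send[Str].μY.…, stop: recv[Bool].end}
[3] offer stop  match  residual = recv[Bool].end
[4] recv[Bool]  match  residual = end
τ conforms to S (length 4)

NONE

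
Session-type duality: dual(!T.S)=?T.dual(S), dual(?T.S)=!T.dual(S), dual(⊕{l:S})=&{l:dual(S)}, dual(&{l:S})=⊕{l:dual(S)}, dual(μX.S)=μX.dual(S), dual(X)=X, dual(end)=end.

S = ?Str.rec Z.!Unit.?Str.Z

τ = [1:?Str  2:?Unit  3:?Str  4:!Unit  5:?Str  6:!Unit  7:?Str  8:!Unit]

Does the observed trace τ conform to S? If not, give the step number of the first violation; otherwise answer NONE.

2

@1 ?Str  ✓  now at rec Z.…
@2 got ?Unit, protocol expects !Unit  ✗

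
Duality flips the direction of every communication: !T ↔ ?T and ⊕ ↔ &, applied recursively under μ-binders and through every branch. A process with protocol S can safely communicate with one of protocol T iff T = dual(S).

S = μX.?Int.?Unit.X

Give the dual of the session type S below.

μX ↦ μX  (μ self-dual)
  ?Int ↦ !Int
    ?Unit ↦ !Unit
      X ↦ X

μX.!Int.!Unit.X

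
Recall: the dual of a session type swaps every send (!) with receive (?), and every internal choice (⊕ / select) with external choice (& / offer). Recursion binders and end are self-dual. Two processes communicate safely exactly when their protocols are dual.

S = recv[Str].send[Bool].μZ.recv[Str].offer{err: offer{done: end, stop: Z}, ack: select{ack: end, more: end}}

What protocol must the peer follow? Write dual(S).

recv[Str] ↦ send[Str]
  send[Bool] ↦ recv[Bool]
    μZ ↦ μZ  (μ self-dual)
      recv[Str] ↦ send[Str]
        offer{err,ack} ↦ select{err,ack}  (offer→select)
          • err:
            offer{done,stop} ↦ select{done,stop}  (offer→select)
              • done:
                end ↦ end
              • stop:
                Z ↦ Z
          • ack:
            select{ack,more} ↦ offer{ack,more}  (⊕→&)
              • ack:
                end ↦ end
              • more:
                end ↦ end

send[Str].recv[Bool].μZ.send[Str].select{err: select{done: end, stop: Z}, ack: offer{ack: end, more: end}}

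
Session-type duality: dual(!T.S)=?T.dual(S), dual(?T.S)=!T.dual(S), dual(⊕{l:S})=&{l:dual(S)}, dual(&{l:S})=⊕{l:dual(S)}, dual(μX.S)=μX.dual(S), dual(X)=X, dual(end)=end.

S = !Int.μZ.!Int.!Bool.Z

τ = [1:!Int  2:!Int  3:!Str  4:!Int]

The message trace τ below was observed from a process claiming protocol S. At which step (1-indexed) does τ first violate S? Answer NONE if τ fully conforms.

step 1: !Int  ✓  residual = μZ.…
step 2: !Int  ✓  residual = !Bool.μZ.…
step 3: got !Str, protocol expects !Bool  ✗

3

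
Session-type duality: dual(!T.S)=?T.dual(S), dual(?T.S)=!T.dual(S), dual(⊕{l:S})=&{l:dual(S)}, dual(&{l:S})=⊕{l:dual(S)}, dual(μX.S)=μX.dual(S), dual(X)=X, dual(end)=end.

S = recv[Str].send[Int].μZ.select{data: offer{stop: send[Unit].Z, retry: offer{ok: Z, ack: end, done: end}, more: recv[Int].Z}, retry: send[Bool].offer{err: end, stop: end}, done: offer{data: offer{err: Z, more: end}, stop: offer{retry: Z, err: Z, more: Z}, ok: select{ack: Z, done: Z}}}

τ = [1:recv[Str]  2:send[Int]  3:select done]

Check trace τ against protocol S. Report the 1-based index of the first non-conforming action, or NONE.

step 1: recv[Str]  match  state: send[Int].μZ.…
step 2: send[Int]  match  state: μZ.…
step 3: select done  match  state: offer{data: offer{err: μZ.…, more: end}, stop: offer{retry: μZ.…, err: μZ.…, more: μZ.…}, ok: select{ack: μZ.…, done: μZ.…}}
trace exhausted — no violation

NONE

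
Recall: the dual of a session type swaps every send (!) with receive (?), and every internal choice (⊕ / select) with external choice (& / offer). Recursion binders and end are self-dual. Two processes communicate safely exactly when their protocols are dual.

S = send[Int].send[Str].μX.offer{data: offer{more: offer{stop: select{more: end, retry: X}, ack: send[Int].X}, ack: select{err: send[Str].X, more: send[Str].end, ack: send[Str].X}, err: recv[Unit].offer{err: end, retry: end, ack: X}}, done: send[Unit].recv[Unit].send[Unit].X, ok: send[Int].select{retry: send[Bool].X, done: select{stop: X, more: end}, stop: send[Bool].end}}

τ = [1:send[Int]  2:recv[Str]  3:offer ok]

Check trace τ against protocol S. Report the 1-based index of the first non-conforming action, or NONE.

2

step 1: send[Int]  match  cont: send[Str].μX.…
step 2: got recv[Str], protocol expects send[Str]  ✗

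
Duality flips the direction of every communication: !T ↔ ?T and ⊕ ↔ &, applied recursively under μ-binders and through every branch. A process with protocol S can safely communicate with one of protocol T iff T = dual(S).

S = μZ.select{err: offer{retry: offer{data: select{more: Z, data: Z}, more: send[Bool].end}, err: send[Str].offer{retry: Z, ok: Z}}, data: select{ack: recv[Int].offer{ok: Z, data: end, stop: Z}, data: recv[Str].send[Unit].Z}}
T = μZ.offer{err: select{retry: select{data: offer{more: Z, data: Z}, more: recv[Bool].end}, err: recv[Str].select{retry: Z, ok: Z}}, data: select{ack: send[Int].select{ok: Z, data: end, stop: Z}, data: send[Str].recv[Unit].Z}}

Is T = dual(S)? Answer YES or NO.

NO

μZ vs μZ  ok (binder kept)
  select{err,data} vs offer{err,data}  ok label sets agree
    • err:
      offer{retry,err} vs select{retry,err}  ok label sets agree
        • retry:
          offer{data,more} vs select{data,more}  ok label sets agree
            • data:
              select{more,data} vs offer{more,data}  ok label sets agree
                • more:
                  Z vs Z  ok
                • data:
                  Z vs Z  ok
            • more:
              send[Bool] vs recv[Bool]  ok
                end vs end  ok
        • err:
          send[Str] vs recv[Str]  ok
            offer{retry,ok} vs select{retry,ok}  ok label sets agree
              • retry:
                Z vs Z  ok
              • ok:
                Z vs Z  ok
    • data:
      select{ack,data} vs select{ack,data}  ✗ choice polarity not flipped — not dual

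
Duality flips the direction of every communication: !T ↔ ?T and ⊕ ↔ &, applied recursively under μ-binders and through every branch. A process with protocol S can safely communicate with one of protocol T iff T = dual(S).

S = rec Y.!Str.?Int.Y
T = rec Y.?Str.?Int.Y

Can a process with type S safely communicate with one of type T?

rec Y | rec Y  match (μ self-dual)
  !Str | ?Str  match
    ?Int | ?Int  ✗ same direction on both sides — not dual

NO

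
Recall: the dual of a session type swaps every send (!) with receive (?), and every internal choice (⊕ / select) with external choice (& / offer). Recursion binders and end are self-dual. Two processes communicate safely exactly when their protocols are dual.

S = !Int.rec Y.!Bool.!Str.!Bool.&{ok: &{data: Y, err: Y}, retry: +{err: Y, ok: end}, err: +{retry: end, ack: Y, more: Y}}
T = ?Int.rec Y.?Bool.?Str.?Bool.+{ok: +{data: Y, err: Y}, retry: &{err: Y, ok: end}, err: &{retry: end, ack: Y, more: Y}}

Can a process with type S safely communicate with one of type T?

YES

!Int vs ?Int  ✓
  rec Y vs rec Y  ✓ (binder kept)
    !Bool vs ?Bool  ✓
      !Str vs ?Str  ✓
        !Bool vs ?Bool  ✓
          &{ok,retry,err} vs +{ok,retry,err}  ✓ label sets agree
            case ok:
              &{data,err} vs +{data,err}  ✓ label sets agree
                case data:
                  Y vs Y  ✓
                case err:
                  Y vs Y  ✓
            case retry:
              +{err,ok} vs &{err,ok}  ✓ label sets agree
                case err:
                  Y vs Y  ✓
                case ok:
                  end vs end  ✓
            case err:
              +{retry,ack,more} vs &{retry,ack,more}  ✓ label sets agree
                case retry:
                  end vs end  ✓
                case ack:
                  Y vs Y  ✓
                case more:
                  Y vs Y  ✓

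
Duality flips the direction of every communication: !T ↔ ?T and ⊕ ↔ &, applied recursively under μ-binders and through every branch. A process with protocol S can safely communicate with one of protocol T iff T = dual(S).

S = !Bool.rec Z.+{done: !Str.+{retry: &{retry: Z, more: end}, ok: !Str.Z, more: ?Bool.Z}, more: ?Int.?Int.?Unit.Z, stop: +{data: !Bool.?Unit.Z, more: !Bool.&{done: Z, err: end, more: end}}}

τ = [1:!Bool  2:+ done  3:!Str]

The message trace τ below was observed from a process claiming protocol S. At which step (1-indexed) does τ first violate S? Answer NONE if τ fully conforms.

NONE

@1 !Bool  ok  state: rec Z.…
@2 + done  ok  state: !Str.+{retry: &{retry: rec Z.…, more: end}, ok: !Str.rec Z.…, more: ?Bool.rec Z.…}
@3 !Str  ok  state: +{retry: &{retry: rec Z.…, more: end}, ok: !Str.rec Z.…, more: ?Bool.rec Z.…}
τ conforms to S (length 3)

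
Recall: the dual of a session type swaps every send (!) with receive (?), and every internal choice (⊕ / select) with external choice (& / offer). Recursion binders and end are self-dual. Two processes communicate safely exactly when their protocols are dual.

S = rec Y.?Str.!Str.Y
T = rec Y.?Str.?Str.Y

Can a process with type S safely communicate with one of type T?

NO

rec Y | rec Y  ok (μ self-dual)
  ?Str | ?Str  ✗ same direction on both sides — not dual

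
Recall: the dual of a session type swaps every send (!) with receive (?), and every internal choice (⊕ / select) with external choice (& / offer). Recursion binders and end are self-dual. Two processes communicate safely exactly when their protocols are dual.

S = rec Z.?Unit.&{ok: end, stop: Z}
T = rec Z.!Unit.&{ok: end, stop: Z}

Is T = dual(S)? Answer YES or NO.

NO

rec Z ‖ rec Z  ok (μ self-dual)
  ?Unit ‖ !Unit  ok
    &{ok,stop} ‖ &{ok,stop}  ✗ choice polarity not flipped — not dual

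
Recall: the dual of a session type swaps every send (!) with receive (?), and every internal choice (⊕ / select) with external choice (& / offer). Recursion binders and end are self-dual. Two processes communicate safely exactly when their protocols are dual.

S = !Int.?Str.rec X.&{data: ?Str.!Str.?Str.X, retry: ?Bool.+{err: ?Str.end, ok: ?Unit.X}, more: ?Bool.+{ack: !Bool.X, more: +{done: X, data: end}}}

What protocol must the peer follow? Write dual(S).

!Int ↦ ?Int
  ?Str ↦ !Str
    rec X ↦ rec X  (binder kept)
      &{data,retry,more} ↦ +{data,retry,more}  (external→internal)
        case data:
          ?Str ↦ !Str
            !Str ↦ ?Str
              ?Str ↦ !Str
                X ↦ X
        case retry:
          ?Bool ↦ !Bool
            +{err,ok} ↦ &{err,ok}  (⊕→&)
              case err:
                ?Str ↦ !Str
                  end ↦ end
              case ok:
                ?Unit ↦ !Unit
                  X ↦ X
        case more:
          ?Bool ↦ !Bool
            +{ack,more} ↦ &{ack,more}  (⊕→&)
              case ack:
                !Bool ↦ ?Bool
                  X ↦ X
              case more:
                +{done,data} ↦ &{done,data}  (⊕→&)
                  case done:
                    X ↦ X
                  case data:
                    end ↦ end

?Int.!Str.rec X.+{data: !Str.?Str.!Str.X, retry: !Bool.&{err: !Str.end, ok: !Unit.X}, more: !Bool.&{ack: ?Bool.X, more: &{done: X, data: end}}}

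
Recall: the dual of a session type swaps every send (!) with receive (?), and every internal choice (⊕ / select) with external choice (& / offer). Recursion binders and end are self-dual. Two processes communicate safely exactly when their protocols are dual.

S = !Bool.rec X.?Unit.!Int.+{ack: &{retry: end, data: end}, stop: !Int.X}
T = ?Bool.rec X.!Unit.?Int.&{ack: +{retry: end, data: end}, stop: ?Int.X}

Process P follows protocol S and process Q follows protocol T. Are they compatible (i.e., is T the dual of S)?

YES

!Bool | ?Bool  match
  rec X | rec X  match (binder kept)
    ?Unit | !Unit  match
      !Int | ?Int  match
        +{ack,stop} | &{ack,stop}  match same labels
          • ack:
            &{retry,data} | +{retry,data}  match same labels
              • retry:
                end | end  match
              • data:
                end | end  match
          • stop:
            !Int | ?Int  match
              X | X  match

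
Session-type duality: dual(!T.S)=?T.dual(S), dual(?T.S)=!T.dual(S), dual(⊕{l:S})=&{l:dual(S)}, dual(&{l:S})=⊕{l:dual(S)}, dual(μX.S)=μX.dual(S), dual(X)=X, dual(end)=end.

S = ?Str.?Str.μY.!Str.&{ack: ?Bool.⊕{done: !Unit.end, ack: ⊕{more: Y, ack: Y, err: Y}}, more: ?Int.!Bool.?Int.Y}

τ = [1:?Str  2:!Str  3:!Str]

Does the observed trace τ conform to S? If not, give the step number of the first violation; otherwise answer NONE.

2

step 1: ?Str  match  residual = ?Str.μY.…
step 2: got !Str, protocol expects ?Str  ✗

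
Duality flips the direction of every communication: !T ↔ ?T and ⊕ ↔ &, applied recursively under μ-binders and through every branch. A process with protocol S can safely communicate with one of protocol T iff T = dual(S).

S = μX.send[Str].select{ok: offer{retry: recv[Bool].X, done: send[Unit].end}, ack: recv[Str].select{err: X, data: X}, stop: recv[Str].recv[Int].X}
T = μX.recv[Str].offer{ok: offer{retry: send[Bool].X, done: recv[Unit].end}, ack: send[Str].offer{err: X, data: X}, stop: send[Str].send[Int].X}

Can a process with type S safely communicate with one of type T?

NO

μX | μX  ✓ (rec unchanged)
  send[Str] | recv[Str]  ✓
    select{ok,ack,stop} | offer{ok,ack,stop}  ✓ label sets agree
      • ok:
        offer{retry,done} | offer{retry,done}  ✗ choice polarity not flipped — not dual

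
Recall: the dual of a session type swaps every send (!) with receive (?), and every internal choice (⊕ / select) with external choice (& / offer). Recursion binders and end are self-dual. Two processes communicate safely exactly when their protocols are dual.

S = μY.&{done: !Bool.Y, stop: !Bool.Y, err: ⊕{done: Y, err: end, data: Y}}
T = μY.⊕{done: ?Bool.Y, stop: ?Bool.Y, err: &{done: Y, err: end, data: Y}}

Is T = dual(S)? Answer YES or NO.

YES

μY ‖ μY  match (rec unchanged)
  &{done,stop,err} ‖ ⊕{done,stop,err}  match label sets agree
    [done]
      !Bool ‖ ?Bool  match
        Y ‖ Y  match
    [stop]
      !Bool ‖ ?Bool  match
        Y ‖ Y  match
    [err]
      ⊕{done,err,data} ‖ &{done,err,data}  match label sets agree
        [done]
          Y ‖ Y  match
        [err]
          end ‖ end  match
        [data]
          Y ‖ Y  match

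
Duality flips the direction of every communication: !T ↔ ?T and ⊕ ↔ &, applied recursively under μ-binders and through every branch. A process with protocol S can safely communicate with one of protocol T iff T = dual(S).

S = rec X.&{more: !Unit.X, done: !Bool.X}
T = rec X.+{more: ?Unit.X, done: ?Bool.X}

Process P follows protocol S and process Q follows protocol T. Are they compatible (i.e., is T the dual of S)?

rec X ‖ rec X  match (binder kept)
  &{more,done} ‖ +{more,done}  match label sets agree
    [more]
      !Unit ‖ ?Unit  match
        X ‖ X  match
    [done]
      !Bool ‖ ?Bool  match
        X ‖ X  match

YES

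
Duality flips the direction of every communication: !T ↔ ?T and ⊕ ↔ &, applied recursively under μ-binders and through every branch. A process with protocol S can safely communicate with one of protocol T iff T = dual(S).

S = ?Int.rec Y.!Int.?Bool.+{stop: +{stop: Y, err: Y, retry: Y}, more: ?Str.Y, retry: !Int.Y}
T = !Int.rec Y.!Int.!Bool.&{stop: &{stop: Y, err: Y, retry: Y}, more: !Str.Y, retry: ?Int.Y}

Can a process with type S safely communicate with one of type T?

NO

?Int vs !Int  match
  rec Y vs rec Y  match (rec unchanged)
    !Int vs !Int  ✗ same direction on both sides — not dual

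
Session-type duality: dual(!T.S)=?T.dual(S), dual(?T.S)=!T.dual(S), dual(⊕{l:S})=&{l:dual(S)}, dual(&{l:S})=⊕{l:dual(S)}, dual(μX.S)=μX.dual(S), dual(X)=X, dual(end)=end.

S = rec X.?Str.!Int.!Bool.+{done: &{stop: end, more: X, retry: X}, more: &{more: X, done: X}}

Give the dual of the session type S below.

rec X.!Str.?Int.?Bool.&{done: +{stop: end, more: X, retry: X}, more: +{more: X, done: X}}

rec X → rec X  (μ self-dual)
  ?Str → !Str
    !Int → ?Int
      !Bool → ?Bool
        +{done,more} → &{done,more}  (select→offer)
          • done:
            &{stop,more,retry} → +{stop,more,retry}  (offer→select)
              • stop:
                end self-dual
              • more:
                X self-dual
              • retry:
                X self-dual
          • more:
            &{more,done} → +{more,done}  (offer→select)
              • more:
                X self-dual
              • done:
                X self-dual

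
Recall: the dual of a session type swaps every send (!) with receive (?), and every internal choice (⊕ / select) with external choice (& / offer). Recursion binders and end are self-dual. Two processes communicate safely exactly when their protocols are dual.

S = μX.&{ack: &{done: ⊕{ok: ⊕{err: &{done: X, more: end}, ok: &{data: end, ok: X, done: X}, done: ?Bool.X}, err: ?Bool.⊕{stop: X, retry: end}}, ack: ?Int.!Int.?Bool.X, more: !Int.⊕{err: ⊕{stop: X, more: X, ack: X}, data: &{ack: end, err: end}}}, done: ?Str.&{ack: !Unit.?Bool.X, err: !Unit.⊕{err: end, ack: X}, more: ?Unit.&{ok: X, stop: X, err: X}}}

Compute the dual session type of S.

μX → μX  (rec unchanged)
  &{ack,done} → ⊕{ack,done}  (&→⊕)
    • ack:
      &{done,ack,more} → ⊕{done,ack,more}  (&→⊕)
        • done:
          ⊕{ok,err} → &{ok,err}  (select→offer)
            • ok:
              ⊕{err,ok,done} → &{err,ok,done}  (select→offer)
                • err:
                  &{done,more} → ⊕{done,more}  (&→⊕)
                    • done:
                      X self-dual
                    • more:
                      end self-dual
                • ok:
                  &{data,ok,done} → ⊕{data,ok,done}  (&→⊕)
                    • data:
                      end self-dual
                    • ok:
                      X self-dual
                    • done:
                      X self-dual
                • done:
                  ?Bool → !Bool
                    X self-dual
            • err:
              ?Bool → !Bool
                ⊕{stop,retry} → &{stop,retry}  (select→offer)
                  • stop:
                    X self-dual
                  • retry:
                    end self-dual
        • ack:
          ?Int → !Int
            !Int → ?Int
              ?Bool → !Bool
                X self-dual
        • more:
          !Int → ?Int
            ⊕{err,data} → &{err,data}  (select→offer)
              • err:
                ⊕{stop,more,ack} → &{stop,more,ack}  (select→offer)
                  • stop:
                    X self-dual
                  • more:
                    X self-dual
                  • ack:
                    X self-dual
              • data:
                &{ack,err} → ⊕{ack,err}  (&→⊕)
                  • ack:
                    end self-dual
                  • err:
                    end self-dual
    • done:
      ?Str → !Str
        &{ack,err,more} → ⊕{ack,err,more}  (&→⊕)
          • ack:
            !Unit → ?Unit
              ?Bool → !Bool
                X self-dual
          • err:
            !Unit → ?Unit
              ⊕{err,ack} → &{err,ack}  (select→offer)
                • err:
                  end self-dual
                • ack:
                  X self-dual
          • more:
            ?Unit → !Unit
              &{ok,stop,err} → ⊕{ok,stop,err}  (&→⊕)
                • ok:
                  X self-dual
                • stop:
                  X self-dual
                • err:
                  X self-dual

μX.⊕{ack: ⊕{done: &{ok: &{err: ⊕{done: X, more: end}, ok: ⊕{data: end, ok: X, done: X}, done: !Bool.X}, err: !Bool.&{stop: X, retry: end}}, ack: !Int.?Int.!Bool.X, more: ?Int.&{err: &{stop: X, more: X, ack: X}, data: ⊕{ack: end, err: end}}}, done: !Str.⊕{ack: ?Unit.!Bool.X, err: ?Unit.&{err: end, ack: X}, more: !Unit.⊕{ok: X, stop: X, err: X}}}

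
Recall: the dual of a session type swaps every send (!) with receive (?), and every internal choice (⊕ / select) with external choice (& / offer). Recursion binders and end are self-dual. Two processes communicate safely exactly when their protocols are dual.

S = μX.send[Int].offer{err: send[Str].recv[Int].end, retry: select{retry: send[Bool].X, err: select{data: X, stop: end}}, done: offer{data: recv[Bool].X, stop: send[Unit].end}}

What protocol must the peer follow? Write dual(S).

μX → μX  (binder kept)
  send[Int] → recv[Int]
    offer{err,retry,done} → select{err,retry,done}  (offer→select)
      • err:
        send[Str] → recv[Str]
          recv[Int] → send[Int]
            dual(end) = end
      • retry:
        select{retry,err} → offer{retry,err}  (internal→external)
          • retry:
            send[Bool] → recv[Bool]
              dual(X) = X
          • err:
            select{data,stop} → offer{data,stop}  (internal→external)
              • data:
                dual(X) = X
              • stop:
                dual(end) = end
      • done:
        offer{data,stop} → select{data,stop}  (offer→select)
          • data:
            recv[Bool] → send[Bool]
              dual(X) = X
          • stop:
            send[Unit] → recv[Unit]
              dual(end) = end

μX.recv[Int].select{err: recv[Str].send[Int].end, retry: offer{retry: recv[Bool].X, err: offer{data: X, stop: end}}, done: select{data: send[Bool].X, stop: recv[Unit].end}}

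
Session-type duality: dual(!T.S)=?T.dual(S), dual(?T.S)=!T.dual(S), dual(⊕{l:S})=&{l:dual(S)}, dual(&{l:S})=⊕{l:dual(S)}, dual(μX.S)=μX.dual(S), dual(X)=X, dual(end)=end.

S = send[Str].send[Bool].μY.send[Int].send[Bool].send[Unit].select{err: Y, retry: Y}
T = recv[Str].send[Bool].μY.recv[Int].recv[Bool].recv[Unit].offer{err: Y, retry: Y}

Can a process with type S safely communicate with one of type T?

send[Str] | recv[Str]  match
  send[Bool] | send[Bool]  ✗ same direction on both sides — not dual

NO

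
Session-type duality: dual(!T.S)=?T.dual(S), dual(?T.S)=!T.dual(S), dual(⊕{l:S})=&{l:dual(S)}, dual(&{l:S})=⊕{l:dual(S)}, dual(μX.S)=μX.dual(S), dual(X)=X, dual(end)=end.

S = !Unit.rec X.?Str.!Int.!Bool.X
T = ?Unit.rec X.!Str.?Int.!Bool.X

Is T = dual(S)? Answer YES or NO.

NO

!Unit | ?Unit  match
  rec X | rec X  match (binder kept)
    ?Str | !Str  match
      !Int | ?Int  match
        !Bool | !Bool  ✗ same direction on both sides — not dual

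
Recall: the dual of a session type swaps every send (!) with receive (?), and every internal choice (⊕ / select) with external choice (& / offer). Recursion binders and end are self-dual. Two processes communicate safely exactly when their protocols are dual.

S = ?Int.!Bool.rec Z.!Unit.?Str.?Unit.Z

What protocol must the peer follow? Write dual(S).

?Int ↦ !Int
  !Bool ↦ ?Bool
    rec Z ↦ rec Z  (μ self-dual)
      !Unit ↦ ?Unit
        ?Str ↦ !Str
          ?Unit ↦ !Unit
            Z self-dual

!Int.?Bool.rec Z.?Unit.!Str.!Unit.Z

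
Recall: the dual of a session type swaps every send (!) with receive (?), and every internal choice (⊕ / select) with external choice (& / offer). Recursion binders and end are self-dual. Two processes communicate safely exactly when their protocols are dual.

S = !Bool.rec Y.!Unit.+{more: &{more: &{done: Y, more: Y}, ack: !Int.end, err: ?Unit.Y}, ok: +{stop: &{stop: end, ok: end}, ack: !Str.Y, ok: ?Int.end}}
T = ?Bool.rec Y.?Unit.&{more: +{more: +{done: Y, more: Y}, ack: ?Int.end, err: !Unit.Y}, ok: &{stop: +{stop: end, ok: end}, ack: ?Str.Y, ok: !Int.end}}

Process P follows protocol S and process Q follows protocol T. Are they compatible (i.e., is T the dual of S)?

!Bool | ?Bool  ok
  rec Y | rec Y  ok (binder kept)
    !Unit | ?Unit  ok
      +{more,ok} | &{more,ok}  ok label sets agree
        • more:
          &{more,ack,err} | +{more,ack,err}  ok label sets agree
            • more:
              &{done,more} | +{done,more}  ok label sets agree
                • done:
                  Y | Y  ok
                • more:
                  Y | Y  ok
            • ack:
              !Int | ?Int  ok
                end | end  ok
            • err:
              ?Unit | !Unit  ok
                Y | Y  ok
        • ok:
          +{stop,ack,ok} | &{stop,ack,ok}  ok label sets agree
            • stop:
              &{stop,ok} | +{stop,ok}  ok label sets agree
                • stop:
                  end | end  ok
                • ok:
                  end | end  ok
            • ack:
              !Str | ?Str  ok
                Y | Y  ok
            • ok:
              ?Int | !Int  ok
                end | end  ok

YES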